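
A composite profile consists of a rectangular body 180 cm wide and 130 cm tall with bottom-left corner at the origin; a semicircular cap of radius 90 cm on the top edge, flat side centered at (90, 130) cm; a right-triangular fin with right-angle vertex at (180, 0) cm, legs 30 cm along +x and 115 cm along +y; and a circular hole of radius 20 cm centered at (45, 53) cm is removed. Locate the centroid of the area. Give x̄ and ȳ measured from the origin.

x̄ = 96.26 cm, ȳ = 100.04 cm

rectangular body: A = 180 × 130 = 23400.00, centroid at (90.00, 65.00).
semicircular top: A = ½π·90² = 12723.45, centroid at (90.00, 168.20).
triangular fin: A = ½·30·115 = 1725.00, centroid at (190.00, 38.33).
hole: A = −π·20² = -1256.64, centroid at (45.00, 53.00).
ΣA = 36591.81 cm², ΣAx̄ = 3522311.85 cm³, ΣAȳ = 3660571.77 cm³.
x̄ = 3522311.85/36591.81 = 96.26 cm; ȳ = 3660571.77/36591.81 = 100.04 cm.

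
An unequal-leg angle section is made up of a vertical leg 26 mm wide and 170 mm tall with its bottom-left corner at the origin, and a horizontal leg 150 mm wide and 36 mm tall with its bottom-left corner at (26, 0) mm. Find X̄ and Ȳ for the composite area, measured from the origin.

vertical leg: A = 26 × 170 = 4420.00, centroid at (13.00, 85.00).
horizontal leg: A = 150 × 36 = 5400.00, centroid at (101.00, 18.00).
ΣA = 9820.00 mm²
ΣAX̄ = (4420.00)(13.00) + (5400.00)(101.00) = 602860.00 mm³
ΣAȲ = (4420.00)(85.00) + (5400.00)(18.00) = 472900.00 mm³
X̄ = 602860.00 / 9820.00 = 61.39 mm
Ȳ = 472900.00 / 9820.00 = 48.16 mm

X̄ = 61.39 mm, Ȳ = 48.16 mm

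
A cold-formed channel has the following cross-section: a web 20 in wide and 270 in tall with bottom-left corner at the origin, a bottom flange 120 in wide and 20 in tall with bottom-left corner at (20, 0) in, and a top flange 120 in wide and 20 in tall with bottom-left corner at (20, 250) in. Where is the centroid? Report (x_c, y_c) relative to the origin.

web: A = 20 × 270 = 5400.00, centroid at (10.00, 135.00).
bottom flange: A = 120 × 20 = 2400.00, centroid at (80.00, 10.00).
top flange: A = 120 × 20 = 2400.00, centroid at (80.00, 260.00).
ΣA = 10200.00 in²
ΣAx_c = (5400.00)(10.00) + (2400.00)(80.00) + (2400.00)(80.00) = 438000.00 in³
ΣAy_c = (5400.00)(135.00) + (2400.00)(10.00) + (2400.00)(260.00) = 1377000.00 in³
x_c = 438000.00 / 10200.00 = 42.94 in
y_c = 1377000.00 / 10200.00 = 135.00 in

x_c = 42.94 in, y_c = 135.00 in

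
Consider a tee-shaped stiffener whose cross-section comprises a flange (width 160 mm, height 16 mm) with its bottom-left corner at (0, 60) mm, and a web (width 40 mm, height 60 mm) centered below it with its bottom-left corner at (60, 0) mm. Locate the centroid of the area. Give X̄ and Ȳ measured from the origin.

X̄ = 80.00 mm, Ȳ = 49.61 mm

web: A = 40 × 60 = 2400.00, centroid at (80.00, 30.00).
flange: A = 160 × 16 = 2560.00, centroid at (80.00, 68.00).
ΣA = 4960.00 mm²
ΣAX̄ = (2400.00)(80.00) + (2560.00)(80.00) = 396800.00 mm³
ΣAȲ = (2400.00)(30.00) + (2560.00)(68.00) = 246080.00 mm³
X̄ = 396800.00 / 4960.00 = 80.00 mm
Ȳ = 246080.00 / 4960.00 = 49.61 mm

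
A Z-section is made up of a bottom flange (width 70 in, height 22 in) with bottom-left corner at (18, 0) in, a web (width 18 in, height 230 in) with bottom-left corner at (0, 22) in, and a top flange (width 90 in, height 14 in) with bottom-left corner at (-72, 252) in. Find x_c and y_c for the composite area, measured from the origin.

x_c = 12.23 in, y_c = 131.19 in

bottom flange: A = 70 × 22 = 1540.00, centroid at (53.00, 11.00).
web: A = 18 × 230 = 4140.00, centroid at (9.00, 137.00).
top flange: A = 90 × 14 = 1260.00, centroid at (-27.00, 259.00).
ΣA = 6940.00 in², ΣAx_c = 84860.00 in³, ΣAy_c = 910460.00 in³.
x_c = 84860.00/6940.00 = 12.23 in; y_c = 910460.00/6940.00 = 131.19 in.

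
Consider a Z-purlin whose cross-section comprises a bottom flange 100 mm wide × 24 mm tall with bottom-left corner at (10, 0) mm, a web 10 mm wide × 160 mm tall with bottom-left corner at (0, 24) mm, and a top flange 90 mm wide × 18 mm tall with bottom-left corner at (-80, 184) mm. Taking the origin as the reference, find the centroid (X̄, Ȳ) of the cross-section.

X̄ = 16.96 mm, Ȳ = 90.37 mm

bottom flange: A = 100 × 24 = 2400.00, centroid at (60.00, 12.00).
web: A = 10 × 160 = 1600.00, centroid at (5.00, 104.00).
top flange: A = 90 × 18 = 1620.00, centroid at (-35.00, 193.00).
ΣA = 5620.00 mm², ΣAX̄ = 95300.00 mm³, ΣAȲ = 507860.00 mm³.
X̄ = 95300.00/5620.00 = 16.96 mm; Ȳ = 507860.00/5620.00 = 90.37 mm.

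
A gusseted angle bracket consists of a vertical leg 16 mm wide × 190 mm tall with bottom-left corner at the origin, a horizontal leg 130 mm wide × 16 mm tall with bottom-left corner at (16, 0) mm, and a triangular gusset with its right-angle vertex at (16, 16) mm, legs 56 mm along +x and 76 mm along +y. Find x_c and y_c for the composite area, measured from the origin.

x_c = 36.78 mm, y_c = 54.28 mm

vertical leg: A = 16 × 190 = 3040.00, centroid at (8.00, 95.00).
horizontal leg: A = 130 × 16 = 2080.00, centroid at (81.00, 8.00).
gusset: A = ½·56·76 = 2128.00, centroid at (34.67, 41.33).
ΣA = 7248.00 mm²
ΣAx_c = (3040.00)(8.00) + (2080.00)(81.00) + (2128.00)(34.67) = 266570.67 mm³
ΣAy_c = (3040.00)(95.00) + (2080.00)(8.00) + (2128.00)(41.33) = 393397.33 mm³
x_c = 266570.67 / 7248.00 = 36.78 mm
y_c = 393397.33 / 7248.00 = 54.28 mm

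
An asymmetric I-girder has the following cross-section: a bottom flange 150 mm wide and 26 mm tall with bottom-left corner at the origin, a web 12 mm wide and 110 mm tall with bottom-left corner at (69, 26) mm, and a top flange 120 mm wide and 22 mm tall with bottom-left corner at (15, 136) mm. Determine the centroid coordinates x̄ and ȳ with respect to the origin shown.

bottom flange: A = 150 × 26 = 3900.00, centroid at (75.00, 13.00).
web: A = 12 × 110 = 1320.00, centroid at (75.00, 81.00).
top flange: A = 120 × 22 = 2640.00, centroid at (75.00, 147.00).
ΣA = 7860.00 mm²
ΣAx̄ = (3900.00)(75.00) + (1320.00)(75.00) + (2640.00)(75.00) = 589500.00 mm³
ΣAȳ = (3900.00)(13.00) + (1320.00)(81.00) + (2640.00)(147.00) = 545700.00 mm³
x̄ = 589500.00 / 7860.00 = 75.00 mm
ȳ = 545700.00 / 7860.00 = 69.43 mm

x̄ = 75.00 mm, ȳ = 69.43 mm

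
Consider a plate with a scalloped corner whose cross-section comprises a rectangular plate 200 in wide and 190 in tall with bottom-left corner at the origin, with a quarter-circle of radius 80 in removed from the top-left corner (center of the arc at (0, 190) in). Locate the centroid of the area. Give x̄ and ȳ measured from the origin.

Part | A | x̄ᵢ | ȳᵢ | A·x̄ᵢ | A·ȳᵢ
plate | 38000.00 | 100.00 | 95.00 | 3800000.00 | 3610000.00
removed quarter-circle | -5026.55 | 33.95 | 156.05 | -170666.67 | -784377.50
Σ | 32973.45 |  |  | 3629333.33 | 2825622.50
x̄ = 3629333.33 / 32973.45 = 110.07 in
ȳ = 2825622.50 / 32973.45 = 85.69 in

x̄ = 110.07 in, ȳ = 85.69 in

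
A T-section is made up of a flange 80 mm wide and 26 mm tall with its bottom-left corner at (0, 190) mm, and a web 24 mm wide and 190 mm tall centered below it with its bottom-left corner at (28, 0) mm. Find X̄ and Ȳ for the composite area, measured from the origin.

X̄ = 40.00 mm, Ȳ = 128.83 mm

web: A = 24 × 190 = 4560.00, centroid at (40.00, 95.00).
flange: A = 80 × 26 = 2080.00, centroid at (40.00, 203.00).
ΣA = 6640.00 mm²
ΣAX̄ = (4560.00)(40.00) + (2080.00)(40.00) = 265600.00 mm³
ΣAȲ = (4560.00)(95.00) + (2080.00)(203.00) = 855440.00 mm³
X̄ = 265600.00 / 6640.00 = 40.00 mm
Ȳ = 855440.00 / 6640.00 = 128.83 mm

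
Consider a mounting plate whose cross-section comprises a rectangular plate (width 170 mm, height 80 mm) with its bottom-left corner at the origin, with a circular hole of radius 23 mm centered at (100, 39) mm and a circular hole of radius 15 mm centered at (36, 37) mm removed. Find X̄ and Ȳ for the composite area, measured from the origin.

Part | A | x̄ᵢ | ȳᵢ | A·x̄ᵢ | A·ȳᵢ
plate | 13600.00 | 85.00 | 40.00 | 1156000.00 | 544000.00
hole 1 | -1661.90 | 100.00 | 39.00 | -166190.25 | -64814.20
hole 2 | -706.86 | 36.00 | 37.00 | -25446.90 | -26153.76
Σ | 11231.24 |  |  | 964362.85 | 453032.04
X̄ = 964362.85 / 11231.24 = 85.86 mm
Ȳ = 453032.04 / 11231.24 = 40.34 mm

X̄ = 85.86 mm, Ȳ = 40.34 mm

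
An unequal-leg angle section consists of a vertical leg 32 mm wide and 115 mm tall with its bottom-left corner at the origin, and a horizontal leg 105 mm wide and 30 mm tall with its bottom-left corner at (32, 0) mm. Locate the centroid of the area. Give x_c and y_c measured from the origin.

vertical leg: A = 32 × 115 = 3680.00, centroid at (16.00, 57.50).
horizontal leg: A = 105 × 30 = 3150.00, centroid at (84.50, 15.00).
ΣA = 6830.00 mm²
ΣAx_c = (3680.00)(16.00) + (3150.00)(84.50) = 325055.00 mm³
ΣAy_c = (3680.00)(57.50) + (3150.00)(15.00) = 258850.00 mm³
x_c = 325055.00 / 6830.00 = 47.59 mm
y_c = 258850.00 / 6830.00 = 37.90 mm

x_c = 47.59 mm, y_c = 37.90 mm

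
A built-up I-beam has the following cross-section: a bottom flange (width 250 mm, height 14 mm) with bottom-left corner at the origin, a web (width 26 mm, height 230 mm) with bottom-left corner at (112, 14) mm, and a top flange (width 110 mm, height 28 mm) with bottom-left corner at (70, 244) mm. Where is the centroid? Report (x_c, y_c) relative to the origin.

x_c = 125.00 mm, y_c = 126.64 mm

Part | A | x̄ᵢ | ȳᵢ | A·x̄ᵢ | A·ȳᵢ
bottom flange | 3500.00 | 125.00 | 7.00 | 437500.00 | 24500.00
web | 5980.00 | 125.00 | 129.00 | 747500.00 | 771420.00
top flange | 3080.00 | 125.00 | 258.00 | 385000.00 | 794640.00
Σ | 12560.00 |  |  | 1570000.00 | 1590560.00
x_c = 1570000.00 / 12560.00 = 125.00 mm
y_c = 1590560.00 / 12560.00 = 126.64 mm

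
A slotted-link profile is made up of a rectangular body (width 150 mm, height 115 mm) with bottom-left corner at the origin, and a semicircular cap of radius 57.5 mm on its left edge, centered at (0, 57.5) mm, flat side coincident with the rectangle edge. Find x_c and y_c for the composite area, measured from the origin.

x_c = 52.00 mm, y_c = 57.50 mm

Part | A | x̄ᵢ | ȳᵢ | A·x̄ᵢ | A·ȳᵢ
rectangular body | 17250.00 | 75.00 | 57.50 | 1293750.00 | 991875.00
semicircular end | 5193.45 | -24.40 | 57.50 | -126739.58 | 298623.11
Σ | 22443.45 |  |  | 1167010.42 | 1290498.11
x_c = 1167010.42 / 22443.45 = 52.00 mm
y_c = 1290498.11 / 22443.45 = 57.50 mm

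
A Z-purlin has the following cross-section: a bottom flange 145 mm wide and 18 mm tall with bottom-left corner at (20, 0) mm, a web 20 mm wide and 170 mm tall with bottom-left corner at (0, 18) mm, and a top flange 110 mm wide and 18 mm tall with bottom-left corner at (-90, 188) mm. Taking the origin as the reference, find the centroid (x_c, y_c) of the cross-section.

x_c = 25.80 mm, y_c = 95.59 mm

bottom flange: A = 145 × 18 = 2610.00, centroid at (92.50, 9.00).
web: A = 20 × 170 = 3400.00, centroid at (10.00, 103.00).
top flange: A = 110 × 18 = 1980.00, centroid at (-35.00, 197.00).
ΣA = 7990.00 mm²
ΣAx_c = (2610.00)(92.50) + (3400.00)(10.00) + (1980.00)(-35.00) = 206125.00 mm³
ΣAy_c = (2610.00)(9.00) + (3400.00)(103.00) + (1980.00)(197.00) = 763750.00 mm³
x_c = 206125.00 / 7990.00 = 25.80 mm
y_c = 763750.00 / 7990.00 = 95.59 mm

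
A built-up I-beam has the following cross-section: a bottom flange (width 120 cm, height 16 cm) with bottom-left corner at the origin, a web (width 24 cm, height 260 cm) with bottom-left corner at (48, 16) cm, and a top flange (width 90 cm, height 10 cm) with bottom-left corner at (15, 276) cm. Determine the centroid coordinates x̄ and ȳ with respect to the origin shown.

bottom flange: A = 120 × 16 = 1920.00, centroid at (60.00, 8.00).
web: A = 24 × 260 = 6240.00, centroid at (60.00, 146.00).
top flange: A = 90 × 10 = 900.00, centroid at (60.00, 281.00).
ΣA = 9060.00 cm²
ΣAx̄ = (1920.00)(60.00) + (6240.00)(60.00) + (900.00)(60.00) = 543600.00 cm³
ΣAȳ = (1920.00)(8.00) + (6240.00)(146.00) + (900.00)(281.00) = 1179300.00 cm³
x̄ = 543600.00 / 9060.00 = 60.00 cm
ȳ = 1179300.00 / 9060.00 = 130.17 cm

x̄ = 60.00 cm, ȳ = 130.17 cm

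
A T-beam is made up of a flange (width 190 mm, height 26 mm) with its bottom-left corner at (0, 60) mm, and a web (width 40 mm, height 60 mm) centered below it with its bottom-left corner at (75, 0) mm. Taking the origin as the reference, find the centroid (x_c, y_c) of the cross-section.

x_c = 95.00 mm, y_c = 58.94 mm

web: A = 40 × 60 = 2400.00, centroid at (95.00, 30.00).
flange: A = 190 × 26 = 4940.00, centroid at (95.00, 73.00).
ΣA = 7340.00 mm², ΣAx_c = 697300.00 mm³, ΣAy_c = 432620.00 mm³.
x_c = 697300.00/7340.00 = 95.00 mm; y_c = 432620.00/7340.00 = 58.94 mm.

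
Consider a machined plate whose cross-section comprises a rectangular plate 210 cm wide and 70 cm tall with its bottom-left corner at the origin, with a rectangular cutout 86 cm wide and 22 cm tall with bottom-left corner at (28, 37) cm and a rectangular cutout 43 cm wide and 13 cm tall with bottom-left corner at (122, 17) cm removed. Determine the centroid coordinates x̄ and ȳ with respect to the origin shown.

x̄ = 108.49 cm, ȳ = 33.52 cm

plate: A = 210 × 70 = 14700.00, centroid at (105.00, 35.00).
hole 1: A = −(86 × 22) = -1892.00, centroid at (71.00, 48.00).
hole 2: A = −(43 × 13) = -559.00, centroid at (143.50, 23.50).
ΣA = 12249.00 cm²
ΣAx̄ = (14700.00)(105.00) + (-1892.00)(71.00) + (-559.00)(143.50) = 1328951.50 cm³
ΣAȳ = (14700.00)(35.00) + (-1892.00)(48.00) + (-559.00)(23.50) = 410547.50 cm³
x̄ = 1328951.50 / 12249.00 = 108.49 cm
ȳ = 410547.50 / 12249.00 = 33.52 cm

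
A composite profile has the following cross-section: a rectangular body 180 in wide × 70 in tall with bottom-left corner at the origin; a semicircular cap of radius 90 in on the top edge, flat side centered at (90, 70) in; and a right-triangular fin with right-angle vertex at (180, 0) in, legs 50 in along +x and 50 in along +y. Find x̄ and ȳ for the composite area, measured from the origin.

x̄ = 95.02 in, ȳ = 69.18 in

Part | A | x̄ᵢ | ȳᵢ | A·x̄ᵢ | A·ȳᵢ
rectangular body | 12600.00 | 90.00 | 35.00 | 1134000.00 | 441000.00
semicircular top | 12723.45 | 90.00 | 108.20 | 1145110.52 | 1376641.52
triangular fin | 1250.00 | 196.67 | 16.67 | 245833.33 | 20833.33
Σ | 26573.45 |  |  | 2524943.86 | 1838474.85
x̄ = 2524943.86 / 26573.45 = 95.02 in
ȳ = 1838474.85 / 26573.45 = 69.18 in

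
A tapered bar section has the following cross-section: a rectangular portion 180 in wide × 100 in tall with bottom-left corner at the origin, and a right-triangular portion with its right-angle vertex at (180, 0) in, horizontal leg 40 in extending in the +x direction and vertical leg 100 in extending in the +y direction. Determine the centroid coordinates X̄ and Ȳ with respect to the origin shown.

Part | A | x̄ᵢ | ȳᵢ | A·x̄ᵢ | A·ȳᵢ
rectangular portion | 18000.00 | 90.00 | 50.00 | 1620000.00 | 900000.00
triangular portion | 2000.00 | 193.33 | 33.33 | 386666.67 | 66666.67
Σ | 20000.00 |  |  | 2006666.67 | 966666.67
X̄ = 2006666.67 / 20000.00 = 100.33 in
Ȳ = 966666.67 / 20000.00 = 48.33 in

X̄ = 100.33 in, Ȳ = 48.33 in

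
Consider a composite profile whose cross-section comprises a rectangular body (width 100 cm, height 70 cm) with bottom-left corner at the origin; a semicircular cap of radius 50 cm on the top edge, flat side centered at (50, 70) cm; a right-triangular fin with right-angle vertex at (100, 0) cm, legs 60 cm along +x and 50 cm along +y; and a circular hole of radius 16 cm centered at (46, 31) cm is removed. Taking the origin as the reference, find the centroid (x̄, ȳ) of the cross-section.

x̄ = 59.31 cm, ȳ = 51.91 cm

rectangular body: A = 100 × 70 = 7000.00, centroid at (50.00, 35.00).
semicircular top: A = ½π·50² = 3926.99, centroid at (50.00, 91.22).
triangular fin: A = ½·60·50 = 1500.00, centroid at (120.00, 16.67).
hole: A = −π·16² = -804.25, centroid at (46.00, 31.00).
ΣA = 11622.74 cm²
ΣAx̄ = (7000.00)(50.00) + (3926.99)(50.00) + (1500.00)(120.00) + (-804.25)(46.00) = 689354.15 cm³
ΣAȳ = (7000.00)(35.00) + (3926.99)(91.22) + (1500.00)(16.67) + (-804.25)(31.00) = 603291.01 cm³
x̄ = 689354.15 / 11622.74 = 59.31 cm
ȳ = 603291.01 / 11622.74 = 51.91 cm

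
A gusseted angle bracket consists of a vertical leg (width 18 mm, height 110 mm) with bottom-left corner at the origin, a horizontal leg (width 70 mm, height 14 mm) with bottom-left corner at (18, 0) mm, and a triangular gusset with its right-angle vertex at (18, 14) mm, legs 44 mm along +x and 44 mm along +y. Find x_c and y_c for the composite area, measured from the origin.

x_c = 25.81 mm, y_c = 36.53 mm

vertical leg: A = 18 × 110 = 1980.00, centroid at (9.00, 55.00).
horizontal leg: A = 70 × 14 = 980.00, centroid at (53.00, 7.00).
gusset: A = ½·44·44 = 968.00, centroid at (32.67, 28.67).
ΣA = 3928.00 mm²
ΣAx_c = (1980.00)(9.00) + (980.00)(53.00) + (968.00)(32.67) = 101381.33 mm³
ΣAy_c = (1980.00)(55.00) + (980.00)(7.00) + (968.00)(28.67) = 143509.33 mm³
x_c = 101381.33 / 3928.00 = 25.81 mm
y_c = 143509.33 / 3928.00 = 36.53 mm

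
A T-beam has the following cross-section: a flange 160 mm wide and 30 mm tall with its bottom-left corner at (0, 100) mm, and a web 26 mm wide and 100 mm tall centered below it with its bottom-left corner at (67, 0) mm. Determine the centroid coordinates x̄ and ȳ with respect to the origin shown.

web: A = 26 × 100 = 2600.00, centroid at (80.00, 50.00).
flange: A = 160 × 30 = 4800.00, centroid at (80.00, 115.00).
ΣA = 7400.00 mm², ΣAx̄ = 592000.00 mm³, ΣAȳ = 682000.00 mm³.
x̄ = 592000.00/7400.00 = 80.00 mm; ȳ = 682000.00/7400.00 = 92.16 mm.

x̄ = 80.00 mm, ȳ = 92.16 mm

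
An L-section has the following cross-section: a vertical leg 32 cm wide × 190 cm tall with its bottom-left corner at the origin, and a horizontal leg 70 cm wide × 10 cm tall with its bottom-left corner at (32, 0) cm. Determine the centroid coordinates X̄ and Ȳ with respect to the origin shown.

X̄ = 21.27 cm, Ȳ = 85.71 cm

Part | A | x̄ᵢ | ȳᵢ | A·x̄ᵢ | A·ȳᵢ
vertical leg | 6080.00 | 16.00 | 95.00 | 97280.00 | 577600.00
horizontal leg | 700.00 | 67.00 | 5.00 | 46900.00 | 3500.00
Σ | 6780.00 |  |  | 144180.00 | 581100.00
X̄ = 144180.00 / 6780.00 = 21.27 cm
Ȳ = 581100.00 / 6780.00 = 85.71 cm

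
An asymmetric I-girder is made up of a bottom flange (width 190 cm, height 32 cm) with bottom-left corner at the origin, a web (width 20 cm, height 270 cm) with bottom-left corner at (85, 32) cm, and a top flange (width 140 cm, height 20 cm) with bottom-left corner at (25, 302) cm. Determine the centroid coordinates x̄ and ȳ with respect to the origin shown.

x̄ = 95.00 cm, ȳ = 131.14 cm

bottom flange: A = 190 × 32 = 6080.00, centroid at (95.00, 16.00).
web: A = 20 × 270 = 5400.00, centroid at (95.00, 167.00).
top flange: A = 140 × 20 = 2800.00, centroid at (95.00, 312.00).
ΣA = 14280.00 cm², ΣAx̄ = 1356600.00 cm³, ΣAȳ = 1872680.00 cm³.
x̄ = 1356600.00/14280.00 = 95.00 cm; ȳ = 1872680.00/14280.00 = 131.14 cm.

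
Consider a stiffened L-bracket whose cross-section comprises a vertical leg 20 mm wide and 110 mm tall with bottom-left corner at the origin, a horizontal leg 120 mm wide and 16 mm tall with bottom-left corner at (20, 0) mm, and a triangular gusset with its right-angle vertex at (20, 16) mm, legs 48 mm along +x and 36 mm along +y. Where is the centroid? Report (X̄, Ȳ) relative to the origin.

vertical leg: A = 20 × 110 = 2200.00, centroid at (10.00, 55.00).
horizontal leg: A = 120 × 16 = 1920.00, centroid at (80.00, 8.00).
gusset: A = ½·48·36 = 864.00, centroid at (36.00, 28.00).
ΣA = 4984.00 mm², ΣAX̄ = 206704.00 mm³, ΣAȲ = 160552.00 mm³.
X̄ = 206704.00/4984.00 = 41.47 mm; Ȳ = 160552.00/4984.00 = 32.21 mm.

X̄ = 41.47 mm, Ȳ = 32.21 mm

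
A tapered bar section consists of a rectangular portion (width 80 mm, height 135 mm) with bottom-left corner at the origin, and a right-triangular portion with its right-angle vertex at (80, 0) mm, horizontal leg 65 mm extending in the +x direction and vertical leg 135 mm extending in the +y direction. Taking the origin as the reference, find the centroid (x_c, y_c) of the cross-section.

Part | A | x̄ᵢ | ȳᵢ | A·x̄ᵢ | A·ȳᵢ
rectangular portion | 10800.00 | 40.00 | 67.50 | 432000.00 | 729000.00
triangular portion | 4387.50 | 101.67 | 45.00 | 446062.50 | 197437.50
Σ | 15187.50 |  |  | 878062.50 | 926437.50
x_c = 878062.50 / 15187.50 = 57.81 mm
y_c = 926437.50 / 15187.50 = 61.00 mm

x_c = 57.81 mm, y_c = 61.00 mm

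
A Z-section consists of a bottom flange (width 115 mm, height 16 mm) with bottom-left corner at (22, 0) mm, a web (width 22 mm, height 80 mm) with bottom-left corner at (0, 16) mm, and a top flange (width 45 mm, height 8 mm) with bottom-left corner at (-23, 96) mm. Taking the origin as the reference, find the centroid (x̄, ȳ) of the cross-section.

x̄ = 41.78 mm, ȳ = 37.70 mm

bottom flange: A = 115 × 16 = 1840.00, centroid at (79.50, 8.00).
web: A = 22 × 80 = 1760.00, centroid at (11.00, 56.00).
top flange: A = 45 × 8 = 360.00, centroid at (-0.50, 100.00).
ΣA = 3960.00 mm²
ΣAx̄ = (1840.00)(79.50) + (1760.00)(11.00) + (360.00)(-0.50) = 165460.00 mm³
ΣAȳ = (1840.00)(8.00) + (1760.00)(56.00) + (360.00)(100.00) = 149280.00 mm³
x̄ = 165460.00 / 3960.00 = 41.78 mm
ȳ = 149280.00 / 3960.00 = 37.70 mm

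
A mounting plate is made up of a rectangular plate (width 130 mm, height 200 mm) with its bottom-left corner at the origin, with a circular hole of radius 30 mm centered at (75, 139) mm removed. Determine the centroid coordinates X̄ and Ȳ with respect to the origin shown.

Part | A | x̄ᵢ | ȳᵢ | A·x̄ᵢ | A·ȳᵢ
plate | 26000.00 | 65.00 | 100.00 | 1690000.00 | 2600000.00
hole | -2827.43 | 75.00 | 139.00 | -212057.50 | -393013.24
Σ | 23172.57 |  |  | 1477942.50 | 2206986.76
X̄ = 1477942.50 / 23172.57 = 63.78 mm
Ȳ = 2206986.76 / 23172.57 = 95.24 mm

X̄ = 63.78 mm, Ȳ = 95.24 mm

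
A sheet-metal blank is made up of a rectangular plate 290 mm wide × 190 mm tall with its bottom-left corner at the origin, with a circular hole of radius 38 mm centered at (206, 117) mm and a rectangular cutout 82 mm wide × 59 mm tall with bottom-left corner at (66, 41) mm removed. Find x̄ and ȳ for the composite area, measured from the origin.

x̄ = 142.97 mm, ȳ = 95.41 mm

Part | A | x̄ᵢ | ȳᵢ | A·x̄ᵢ | A·ȳᵢ
plate | 55100.00 | 145.00 | 95.00 | 7989500.00 | 5234500.00
hole 1 | -4536.46 | 206.00 | 117.00 | -934510.72 | -530765.80
hole 2 | -4838.00 | 107.00 | 70.50 | -517666.00 | -341079.00
Σ | 45725.54 |  |  | 6537323.28 | 4362655.20
x̄ = 6537323.28 / 45725.54 = 142.97 mm
ȳ = 4362655.20 / 45725.54 = 95.41 mm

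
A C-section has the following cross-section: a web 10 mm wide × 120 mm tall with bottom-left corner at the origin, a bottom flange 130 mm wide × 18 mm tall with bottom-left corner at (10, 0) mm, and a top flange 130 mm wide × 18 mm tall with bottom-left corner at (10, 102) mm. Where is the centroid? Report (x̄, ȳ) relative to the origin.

x̄ = 60.71 mm, ȳ = 60.00 mm

Part | A | x̄ᵢ | ȳᵢ | A·x̄ᵢ | A·ȳᵢ
web | 1200.00 | 5.00 | 60.00 | 6000.00 | 72000.00
bottom flange | 2340.00 | 75.00 | 9.00 | 175500.00 | 21060.00
top flange | 2340.00 | 75.00 | 111.00 | 175500.00 | 259740.00
Σ | 5880.00 |  |  | 357000.00 | 352800.00
x̄ = 357000.00 / 5880.00 = 60.71 mm
ȳ = 352800.00 / 5880.00 = 60.00 mm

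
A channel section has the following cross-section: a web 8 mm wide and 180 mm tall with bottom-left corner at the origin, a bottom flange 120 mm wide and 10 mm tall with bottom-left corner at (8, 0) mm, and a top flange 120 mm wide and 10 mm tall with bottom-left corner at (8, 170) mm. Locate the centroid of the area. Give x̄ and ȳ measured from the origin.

x̄ = 44.00 mm, ȳ = 90.00 mm

web: A = 8 × 180 = 1440.00, centroid at (4.00, 90.00).
bottom flange: A = 120 × 10 = 1200.00, centroid at (68.00, 5.00).
top flange: A = 120 × 10 = 1200.00, centroid at (68.00, 175.00).
ΣA = 3840.00 mm²
ΣAx̄ = (1440.00)(4.00) + (1200.00)(68.00) + (1200.00)(68.00) = 168960.00 mm³
ΣAȳ = (1440.00)(90.00) + (1200.00)(5.00) + (1200.00)(175.00) = 345600.00 mm³
x̄ = 168960.00 / 3840.00 = 44.00 mm
ȳ = 345600.00 / 3840.00 = 90.00 mm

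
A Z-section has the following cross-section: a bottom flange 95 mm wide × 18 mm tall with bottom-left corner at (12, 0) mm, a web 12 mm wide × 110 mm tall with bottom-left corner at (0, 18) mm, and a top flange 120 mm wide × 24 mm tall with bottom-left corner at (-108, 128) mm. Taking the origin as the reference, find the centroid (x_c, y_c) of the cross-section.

Part | A | x̄ᵢ | ȳᵢ | A·x̄ᵢ | A·ȳᵢ
bottom flange | 1710.00 | 59.50 | 9.00 | 101745.00 | 15390.00
web | 1320.00 | 6.00 | 73.00 | 7920.00 | 96360.00
top flange | 2880.00 | -48.00 | 140.00 | -138240.00 | 403200.00
Σ | 5910.00 |  |  | -28575.00 | 514950.00
x_c = -28575.00 / 5910.00 = -4.84 mm
y_c = 514950.00 / 5910.00 = 87.13 mm

x_c = -4.84 mm, y_c = 87.13 mm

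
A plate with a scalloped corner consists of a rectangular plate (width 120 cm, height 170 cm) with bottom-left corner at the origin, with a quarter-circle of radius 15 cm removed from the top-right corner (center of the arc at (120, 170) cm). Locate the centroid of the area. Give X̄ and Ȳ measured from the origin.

X̄ = 59.53 cm, Ȳ = 84.31 cm

Part | A | x̄ᵢ | ȳᵢ | A·x̄ᵢ | A·ȳᵢ
plate | 20400.00 | 60.00 | 85.00 | 1224000.00 | 1734000.00
removed quarter-circle | -176.71 | 113.63 | 163.63 | -20080.75 | -28916.48
Σ | 20223.29 |  |  | 1203919.25 | 1705083.52
X̄ = 1203919.25 / 20223.29 = 59.53 cm
Ȳ = 1705083.52 / 20223.29 = 84.31 cm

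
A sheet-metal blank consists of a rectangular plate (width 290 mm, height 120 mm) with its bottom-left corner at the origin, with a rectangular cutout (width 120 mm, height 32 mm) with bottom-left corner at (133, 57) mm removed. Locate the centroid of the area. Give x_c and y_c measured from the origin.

x_c = 139.05 mm, y_c = 58.39 mm

Part | A | x̄ᵢ | ȳᵢ | A·x̄ᵢ | A·ȳᵢ
plate | 34800.00 | 145.00 | 60.00 | 5046000.00 | 2088000.00
hole | -3840.00 | 193.00 | 73.00 | -741120.00 | -280320.00
Σ | 30960.00 |  |  | 4304880.00 | 1807680.00
x_c = 4304880.00 / 30960.00 = 139.05 mm
y_c = 1807680.00 / 30960.00 = 58.39 mm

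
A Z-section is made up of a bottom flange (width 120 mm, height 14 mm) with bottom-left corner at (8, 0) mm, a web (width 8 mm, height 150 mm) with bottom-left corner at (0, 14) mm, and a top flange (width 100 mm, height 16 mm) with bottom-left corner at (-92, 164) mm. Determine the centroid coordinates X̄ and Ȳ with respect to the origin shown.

bottom flange: A = 120 × 14 = 1680.00, centroid at (68.00, 7.00).
web: A = 8 × 150 = 1200.00, centroid at (4.00, 89.00).
top flange: A = 100 × 16 = 1600.00, centroid at (-42.00, 172.00).
ΣA = 4480.00 mm²
ΣAX̄ = (1680.00)(68.00) + (1200.00)(4.00) + (1600.00)(-42.00) = 51840.00 mm³
ΣAȲ = (1680.00)(7.00) + (1200.00)(89.00) + (1600.00)(172.00) = 393760.00 mm³
X̄ = 51840.00 / 4480.00 = 11.57 mm
Ȳ = 393760.00 / 4480.00 = 87.89 mm

X̄ = 11.57 mm, Ȳ = 87.89 mm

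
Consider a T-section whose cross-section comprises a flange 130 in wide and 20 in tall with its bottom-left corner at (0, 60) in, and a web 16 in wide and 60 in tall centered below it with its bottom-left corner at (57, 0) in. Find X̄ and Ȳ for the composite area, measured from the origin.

web: A = 16 × 60 = 960.00, centroid at (65.00, 30.00).
flange: A = 130 × 20 = 2600.00, centroid at (65.00, 70.00).
ΣA = 3560.00 in²
ΣAX̄ = (960.00)(65.00) + (2600.00)(65.00) = 231400.00 in³
ΣAȲ = (960.00)(30.00) + (2600.00)(70.00) = 210800.00 in³
X̄ = 231400.00 / 3560.00 = 65.00 in
Ȳ = 210800.00 / 3560.00 = 59.21 in

X̄ = 65.00 in, Ȳ = 59.21 in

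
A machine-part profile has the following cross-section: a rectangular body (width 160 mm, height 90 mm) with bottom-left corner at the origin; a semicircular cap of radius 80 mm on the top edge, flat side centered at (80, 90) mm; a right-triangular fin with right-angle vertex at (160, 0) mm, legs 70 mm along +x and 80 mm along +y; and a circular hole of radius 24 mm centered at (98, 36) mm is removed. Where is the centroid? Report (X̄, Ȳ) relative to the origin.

rectangular body: A = 160 × 90 = 14400.00, centroid at (80.00, 45.00).
semicircular top: A = ½π·80² = 10053.10, centroid at (80.00, 123.95).
triangular fin: A = ½·70·80 = 2800.00, centroid at (183.33, 26.67).
hole: A = −π·24² = -1809.56, centroid at (98.00, 36.00).
ΣA = 25443.54 mm²
ΣAX̄ = (14400.00)(80.00) + (10053.10)(80.00) + (2800.00)(183.33) + (-1809.56)(98.00) = 2292244.43 mm³
ΣAȲ = (14400.00)(45.00) + (10053.10)(123.95) + (2800.00)(26.67) + (-1809.56)(36.00) = 1903634.62 mm³
X̄ = 2292244.43 / 25443.54 = 90.09 mm
Ȳ = 1903634.62 / 25443.54 = 74.82 mm

X̄ = 90.09 mm, Ȳ = 74.82 mm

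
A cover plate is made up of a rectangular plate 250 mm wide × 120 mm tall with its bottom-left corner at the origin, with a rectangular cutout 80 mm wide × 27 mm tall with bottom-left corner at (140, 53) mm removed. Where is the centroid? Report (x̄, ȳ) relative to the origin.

plate: A = 250 × 120 = 30000.00, centroid at (125.00, 60.00).
hole: A = −(80 × 27) = -2160.00, centroid at (180.00, 66.50).
ΣA = 27840.00 mm², ΣAx̄ = 3361200.00 mm³, ΣAȳ = 1656360.00 mm³.
x̄ = 3361200.00/27840.00 = 120.73 mm; ȳ = 1656360.00/27840.00 = 59.50 mm.

x̄ = 120.73 mm, ȳ = 59.50 mm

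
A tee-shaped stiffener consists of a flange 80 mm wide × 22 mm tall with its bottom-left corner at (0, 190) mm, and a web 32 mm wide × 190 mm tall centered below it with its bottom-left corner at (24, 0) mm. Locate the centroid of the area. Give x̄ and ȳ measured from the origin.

web: A = 32 × 190 = 6080.00, centroid at (40.00, 95.00).
flange: A = 80 × 22 = 1760.00, centroid at (40.00, 201.00).
ΣA = 7840.00 mm², ΣAx̄ = 313600.00 mm³, ΣAȳ = 931360.00 mm³.
x̄ = 313600.00/7840.00 = 40.00 mm; ȳ = 931360.00/7840.00 = 118.80 mm.

x̄ = 40.00 mm, ȳ = 118.80 mm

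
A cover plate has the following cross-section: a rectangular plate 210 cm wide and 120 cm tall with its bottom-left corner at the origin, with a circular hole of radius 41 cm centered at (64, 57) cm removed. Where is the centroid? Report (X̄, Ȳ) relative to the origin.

plate: A = 210 × 120 = 25200.00, centroid at (105.00, 60.00).
hole: A = −π·41² = -5281.02, centroid at (64.00, 57.00).
ΣA = 19918.98 cm², ΣAX̄ = 2308014.90 cm³, ΣAȲ = 1210982.02 cm³.
X̄ = 2308014.90/19918.98 = 115.87 cm; Ȳ = 1210982.02/19918.98 = 60.80 cm.

X̄ = 115.87 cm, Ȳ = 60.80 cm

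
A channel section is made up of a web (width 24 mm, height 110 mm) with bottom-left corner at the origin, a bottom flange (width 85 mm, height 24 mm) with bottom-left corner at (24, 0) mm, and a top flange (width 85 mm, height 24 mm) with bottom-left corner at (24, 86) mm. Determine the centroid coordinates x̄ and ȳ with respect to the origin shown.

web: A = 24 × 110 = 2640.00, centroid at (12.00, 55.00).
bottom flange: A = 85 × 24 = 2040.00, centroid at (66.50, 12.00).
top flange: A = 85 × 24 = 2040.00, centroid at (66.50, 98.00).
ΣA = 6720.00 mm²
ΣAx̄ = (2640.00)(12.00) + (2040.00)(66.50) + (2040.00)(66.50) = 303000.00 mm³
ΣAȳ = (2640.00)(55.00) + (2040.00)(12.00) + (2040.00)(98.00) = 369600.00 mm³
x̄ = 303000.00 / 6720.00 = 45.09 mm
ȳ = 369600.00 / 6720.00 = 55.00 mm

x̄ = 45.09 mm, ȳ = 55.00 mm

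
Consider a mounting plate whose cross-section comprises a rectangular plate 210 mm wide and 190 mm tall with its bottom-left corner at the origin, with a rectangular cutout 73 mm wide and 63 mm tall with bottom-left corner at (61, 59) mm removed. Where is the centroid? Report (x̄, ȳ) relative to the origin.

x̄ = 105.98 mm, ȳ = 95.59 mm

Part | A | x̄ᵢ | ȳᵢ | A·x̄ᵢ | A·ȳᵢ
plate | 39900.00 | 105.00 | 95.00 | 4189500.00 | 3790500.00
hole | -4599.00 | 97.50 | 90.50 | -448402.50 | -416209.50
Σ | 35301.00 |  |  | 3741097.50 | 3374290.50
x̄ = 3741097.50 / 35301.00 = 105.98 mm
ȳ = 3374290.50 / 35301.00 = 95.59 mm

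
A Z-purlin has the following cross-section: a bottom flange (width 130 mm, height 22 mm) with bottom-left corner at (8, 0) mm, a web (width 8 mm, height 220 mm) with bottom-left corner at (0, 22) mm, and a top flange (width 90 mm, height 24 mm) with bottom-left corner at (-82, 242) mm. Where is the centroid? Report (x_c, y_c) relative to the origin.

x_c = 20.04 mm, y_c = 119.83 mm

bottom flange: A = 130 × 22 = 2860.00, centroid at (73.00, 11.00).
web: A = 8 × 220 = 1760.00, centroid at (4.00, 132.00).
top flange: A = 90 × 24 = 2160.00, centroid at (-37.00, 254.00).
ΣA = 6780.00 mm²
ΣAx_c = (2860.00)(73.00) + (1760.00)(4.00) + (2160.00)(-37.00) = 135900.00 mm³
ΣAy_c = (2860.00)(11.00) + (1760.00)(132.00) + (2160.00)(254.00) = 812420.00 mm³
x_c = 135900.00 / 6780.00 = 20.04 mm
y_c = 812420.00 / 6780.00 = 119.83 mm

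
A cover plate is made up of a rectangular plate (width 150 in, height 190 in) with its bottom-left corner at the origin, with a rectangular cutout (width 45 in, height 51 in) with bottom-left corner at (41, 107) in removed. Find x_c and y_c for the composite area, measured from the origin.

x_c = 76.01 in, y_c = 91.72 in

plate: A = 150 × 190 = 28500.00, centroid at (75.00, 95.00).
hole: A = −(45 × 51) = -2295.00, centroid at (63.50, 132.50).
ΣA = 26205.00 in²
ΣAx_c = (28500.00)(75.00) + (-2295.00)(63.50) = 1991767.50 in³
ΣAy_c = (28500.00)(95.00) + (-2295.00)(132.50) = 2403412.50 in³
x_c = 1991767.50 / 26205.00 = 76.01 in
y_c = 2403412.50 / 26205.00 = 91.72 in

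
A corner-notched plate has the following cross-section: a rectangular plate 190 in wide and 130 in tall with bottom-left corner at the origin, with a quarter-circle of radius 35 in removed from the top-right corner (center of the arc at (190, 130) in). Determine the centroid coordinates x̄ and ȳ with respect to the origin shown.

plate: A = 190 × 130 = 24700.00, centroid at (95.00, 65.00).
removed quarter-circle: A = −¼π·35² = -962.11, centroid at (175.15, 115.15).
ΣA = 23737.89 in², ΣAx̄ = 2177990.24 in³, ΣAȳ = 1494717.01 in³.
x̄ = 2177990.24/23737.89 = 91.75 in; ȳ = 1494717.01/23737.89 = 62.97 in.

x̄ = 91.75 in, ȳ = 62.97 in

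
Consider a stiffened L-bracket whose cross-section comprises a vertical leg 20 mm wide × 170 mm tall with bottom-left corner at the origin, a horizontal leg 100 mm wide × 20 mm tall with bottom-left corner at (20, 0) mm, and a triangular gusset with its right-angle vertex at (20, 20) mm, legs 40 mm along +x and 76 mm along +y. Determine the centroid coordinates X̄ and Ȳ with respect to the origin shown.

vertical leg: A = 20 × 170 = 3400.00, centroid at (10.00, 85.00).
horizontal leg: A = 100 × 20 = 2000.00, centroid at (70.00, 10.00).
gusset: A = ½·40·76 = 1520.00, centroid at (33.33, 45.33).
ΣA = 6920.00 mm², ΣAX̄ = 224666.67 mm³, ΣAȲ = 377906.67 mm³.
X̄ = 224666.67/6920.00 = 32.47 mm; Ȳ = 377906.67/6920.00 = 54.61 mm.

X̄ = 32.47 mm, Ȳ = 54.61 mm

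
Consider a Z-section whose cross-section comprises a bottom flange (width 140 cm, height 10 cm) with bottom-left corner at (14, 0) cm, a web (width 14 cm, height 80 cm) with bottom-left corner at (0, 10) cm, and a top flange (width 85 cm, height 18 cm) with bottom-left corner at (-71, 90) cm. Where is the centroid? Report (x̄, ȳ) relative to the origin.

x̄ = 20.21 cm, ȳ = 52.96 cm

bottom flange: A = 140 × 10 = 1400.00, centroid at (84.00, 5.00).
web: A = 14 × 80 = 1120.00, centroid at (7.00, 50.00).
top flange: A = 85 × 18 = 1530.00, centroid at (-28.50, 99.00).
ΣA = 4050.00 cm²
ΣAx̄ = (1400.00)(84.00) + (1120.00)(7.00) + (1530.00)(-28.50) = 81835.00 cm³
ΣAȳ = (1400.00)(5.00) + (1120.00)(50.00) + (1530.00)(99.00) = 214470.00 cm³
x̄ = 81835.00 / 4050.00 = 20.21 cm
ȳ = 214470.00 / 4050.00 = 52.96 cm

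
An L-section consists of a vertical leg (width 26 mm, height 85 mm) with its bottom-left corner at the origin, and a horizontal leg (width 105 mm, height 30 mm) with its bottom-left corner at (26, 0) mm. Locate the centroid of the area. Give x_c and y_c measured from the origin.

vertical leg: A = 26 × 85 = 2210.00, centroid at (13.00, 42.50).
horizontal leg: A = 105 × 30 = 3150.00, centroid at (78.50, 15.00).
ΣA = 5360.00 mm²
ΣAx_c = (2210.00)(13.00) + (3150.00)(78.50) = 276005.00 mm³
ΣAy_c = (2210.00)(42.50) + (3150.00)(15.00) = 141175.00 mm³
x_c = 276005.00 / 5360.00 = 51.49 mm
y_c = 141175.00 / 5360.00 = 26.34 mm

x_c = 51.49 mm, y_c = 26.34 mm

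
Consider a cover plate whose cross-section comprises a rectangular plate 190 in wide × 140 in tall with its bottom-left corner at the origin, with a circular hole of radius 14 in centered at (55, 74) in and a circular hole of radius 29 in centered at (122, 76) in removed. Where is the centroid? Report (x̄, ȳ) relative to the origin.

Part | A | x̄ᵢ | ȳᵢ | A·x̄ᵢ | A·ȳᵢ
plate | 26600.00 | 95.00 | 70.00 | 2527000.00 | 1862000.00
hole 1 | -615.75 | 55.00 | 74.00 | -33866.37 | -45565.66
hole 2 | -2642.08 | 122.00 | 76.00 | -322333.69 | -200798.04
Σ | 23342.17 |  |  | 2170799.94 | 1615636.30
x̄ = 2170799.94 / 23342.17 = 93.00 in
ȳ = 1615636.30 / 23342.17 = 69.22 in

x̄ = 93.00 in, ȳ = 69.22 in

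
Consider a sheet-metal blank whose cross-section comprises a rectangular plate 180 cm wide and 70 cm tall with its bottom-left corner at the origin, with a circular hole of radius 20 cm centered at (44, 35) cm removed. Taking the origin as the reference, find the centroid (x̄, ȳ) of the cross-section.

x̄ = 95.10 cm, ȳ = 35.00 cm

plate: A = 180 × 70 = 12600.00, centroid at (90.00, 35.00).
hole: A = −π·20² = -1256.64, centroid at (44.00, 35.00).
ΣA = 11343.36 cm²
ΣAx̄ = (12600.00)(90.00) + (-1256.64)(44.00) = 1078707.97 cm³
ΣAȳ = (12600.00)(35.00) + (-1256.64)(35.00) = 397017.70 cm³
x̄ = 1078707.97 / 11343.36 = 95.10 cm
ȳ = 397017.70 / 11343.36 = 35.00 cm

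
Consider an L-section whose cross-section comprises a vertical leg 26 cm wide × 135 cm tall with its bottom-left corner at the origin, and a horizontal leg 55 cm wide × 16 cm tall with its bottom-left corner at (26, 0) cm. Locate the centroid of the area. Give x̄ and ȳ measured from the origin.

x̄ = 21.12 cm, ȳ = 55.57 cm

vertical leg: A = 26 × 135 = 3510.00, centroid at (13.00, 67.50).
horizontal leg: A = 55 × 16 = 880.00, centroid at (53.50, 8.00).
ΣA = 4390.00 cm²
ΣAx̄ = (3510.00)(13.00) + (880.00)(53.50) = 92710.00 cm³
ΣAȳ = (3510.00)(67.50) + (880.00)(8.00) = 243965.00 cm³
x̄ = 92710.00 / 4390.00 = 21.12 cm
ȳ = 243965.00 / 4390.00 = 55.57 cm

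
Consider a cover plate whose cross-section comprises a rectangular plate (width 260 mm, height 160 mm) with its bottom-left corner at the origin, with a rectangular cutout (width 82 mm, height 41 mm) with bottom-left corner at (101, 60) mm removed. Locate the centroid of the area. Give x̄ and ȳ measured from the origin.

plate: A = 260 × 160 = 41600.00, centroid at (130.00, 80.00).
hole: A = −(82 × 41) = -3362.00, centroid at (142.00, 80.50).
ΣA = 38238.00 mm², ΣAx̄ = 4930596.00 mm³, ΣAȳ = 3057359.00 mm³.
x̄ = 4930596.00/38238.00 = 128.94 mm; ȳ = 3057359.00/38238.00 = 79.96 mm.

x̄ = 128.94 mm, ȳ = 79.96 mm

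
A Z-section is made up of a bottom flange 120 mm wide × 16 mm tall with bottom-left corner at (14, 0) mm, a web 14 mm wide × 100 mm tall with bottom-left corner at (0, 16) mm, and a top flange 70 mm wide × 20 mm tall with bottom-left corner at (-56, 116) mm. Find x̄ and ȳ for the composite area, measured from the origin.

x̄ = 25.95 mm, ȳ = 60.20 mm

bottom flange: A = 120 × 16 = 1920.00, centroid at (74.00, 8.00).
web: A = 14 × 100 = 1400.00, centroid at (7.00, 66.00).
top flange: A = 70 × 20 = 1400.00, centroid at (-21.00, 126.00).
ΣA = 4720.00 mm², ΣAx̄ = 122480.00 mm³, ΣAȳ = 284160.00 mm³.
x̄ = 122480.00/4720.00 = 25.95 mm; ȳ = 284160.00/4720.00 = 60.20 mm.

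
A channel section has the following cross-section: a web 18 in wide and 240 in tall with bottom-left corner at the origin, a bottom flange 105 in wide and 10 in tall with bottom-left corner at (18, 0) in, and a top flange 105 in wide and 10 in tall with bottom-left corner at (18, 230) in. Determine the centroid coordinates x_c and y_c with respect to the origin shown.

x_c = 29.12 in, y_c = 120.00 in

Part | A | x̄ᵢ | ȳᵢ | A·x̄ᵢ | A·ȳᵢ
web | 4320.00 | 9.00 | 120.00 | 38880.00 | 518400.00
bottom flange | 1050.00 | 70.50 | 5.00 | 74025.00 | 5250.00
top flange | 1050.00 | 70.50 | 235.00 | 74025.00 | 246750.00
Σ | 6420.00 |  |  | 186930.00 | 770400.00
x_c = 186930.00 / 6420.00 = 29.12 in
y_c = 770400.00 / 6420.00 = 120.00 in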